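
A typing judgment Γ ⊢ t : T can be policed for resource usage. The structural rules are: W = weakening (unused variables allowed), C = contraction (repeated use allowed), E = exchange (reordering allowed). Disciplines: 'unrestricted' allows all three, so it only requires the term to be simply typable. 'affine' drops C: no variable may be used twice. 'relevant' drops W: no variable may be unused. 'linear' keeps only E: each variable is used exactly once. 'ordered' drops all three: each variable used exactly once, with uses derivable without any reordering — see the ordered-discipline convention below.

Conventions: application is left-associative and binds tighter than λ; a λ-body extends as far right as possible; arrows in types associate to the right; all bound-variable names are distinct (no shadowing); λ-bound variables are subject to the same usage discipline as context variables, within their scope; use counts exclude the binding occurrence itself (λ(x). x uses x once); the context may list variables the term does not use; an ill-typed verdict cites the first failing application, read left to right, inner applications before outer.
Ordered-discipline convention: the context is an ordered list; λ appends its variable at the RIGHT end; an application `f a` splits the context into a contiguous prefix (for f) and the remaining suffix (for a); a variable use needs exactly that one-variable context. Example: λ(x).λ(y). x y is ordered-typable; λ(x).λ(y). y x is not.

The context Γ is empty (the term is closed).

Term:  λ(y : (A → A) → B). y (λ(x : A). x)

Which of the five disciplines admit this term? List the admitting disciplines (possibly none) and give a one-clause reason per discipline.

accepted by: ordered, linear, affine, relevant, unrestricted
usage: y (λ-bound): 1; x (λ-bound): 1
uses in reading order: y, x
typing: ✓ — ((A → A) → B) → B
ordered: ✓ — y, x: once each, no exchange needed
linear: ✓ — y, x: one use apiece
affine: ✓ — y, x: no repeats, contraction unneeded
relevant: ✓ — y, x: all used, weakening unneeded
unrestricted: ✓ — simply typable at ((A → A) → B) → B; W, C, E all held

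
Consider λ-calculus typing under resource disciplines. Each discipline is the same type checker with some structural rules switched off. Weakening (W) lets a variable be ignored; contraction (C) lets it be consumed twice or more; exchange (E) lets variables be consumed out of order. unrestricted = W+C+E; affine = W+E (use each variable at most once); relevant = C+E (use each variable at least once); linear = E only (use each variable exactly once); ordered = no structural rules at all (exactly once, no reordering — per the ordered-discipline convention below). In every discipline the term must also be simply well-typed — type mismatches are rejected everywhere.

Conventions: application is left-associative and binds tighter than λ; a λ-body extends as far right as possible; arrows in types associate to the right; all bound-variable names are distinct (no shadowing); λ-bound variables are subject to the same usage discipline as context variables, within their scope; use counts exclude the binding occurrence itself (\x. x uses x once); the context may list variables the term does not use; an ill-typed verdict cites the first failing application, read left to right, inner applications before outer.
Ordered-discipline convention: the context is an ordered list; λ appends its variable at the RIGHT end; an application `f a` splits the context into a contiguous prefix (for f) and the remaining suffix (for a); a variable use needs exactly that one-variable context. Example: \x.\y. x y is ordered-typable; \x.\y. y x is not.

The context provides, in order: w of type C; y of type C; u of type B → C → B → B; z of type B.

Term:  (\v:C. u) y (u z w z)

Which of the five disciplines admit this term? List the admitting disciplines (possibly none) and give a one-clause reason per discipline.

admitted by: unrestricted
variable uses: w: 1; y: 1; u: 2; z: 2; v (bound): 0
left-to-right use order: u, y, u, z, w, z
typing: ✓ — C → B → B
ordered: ✗, repeated use of u ×2, z ×2; needs weakening: v unused
linear: ✗, repeated use of u ×2, z ×2; needs weakening: v unused
affine: ✗, repeated use of u ×2, z ×2
relevant: ✗, needs weakening: v unused
unrestricted: ✓, simply typable at C → B → B; W, C, E all held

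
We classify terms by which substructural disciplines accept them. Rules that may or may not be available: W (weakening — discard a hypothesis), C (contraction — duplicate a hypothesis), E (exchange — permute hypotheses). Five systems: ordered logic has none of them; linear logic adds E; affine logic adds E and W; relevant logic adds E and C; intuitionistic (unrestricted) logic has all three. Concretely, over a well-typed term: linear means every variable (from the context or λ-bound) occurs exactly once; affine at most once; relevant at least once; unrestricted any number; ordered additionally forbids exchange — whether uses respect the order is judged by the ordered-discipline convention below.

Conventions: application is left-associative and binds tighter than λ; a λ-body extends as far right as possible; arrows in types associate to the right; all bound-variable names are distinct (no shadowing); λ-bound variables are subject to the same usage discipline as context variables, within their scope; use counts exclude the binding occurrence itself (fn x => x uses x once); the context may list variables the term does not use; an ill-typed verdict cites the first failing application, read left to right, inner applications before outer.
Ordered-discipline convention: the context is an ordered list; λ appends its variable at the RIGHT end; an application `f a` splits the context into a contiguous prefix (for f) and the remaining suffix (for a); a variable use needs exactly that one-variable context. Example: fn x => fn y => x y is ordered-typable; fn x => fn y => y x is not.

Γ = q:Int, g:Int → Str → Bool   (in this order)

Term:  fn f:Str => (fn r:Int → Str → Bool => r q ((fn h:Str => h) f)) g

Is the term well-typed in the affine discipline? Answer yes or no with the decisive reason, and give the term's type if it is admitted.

yes — q, g, f, r, h: no repeats, contraction unneeded; term : Str → Bool
usage: q: 1; g: 1; f [bound]: 1; r [bound]: 1; h [bound]: 1
left-to-right use order: r, q, h, f, g
typing: the term checks, with type Str → Bool
per-discipline verdicts: ordered ✗ · linear ✓ · affine ✓ · relevant ✓ · unrestricted ✓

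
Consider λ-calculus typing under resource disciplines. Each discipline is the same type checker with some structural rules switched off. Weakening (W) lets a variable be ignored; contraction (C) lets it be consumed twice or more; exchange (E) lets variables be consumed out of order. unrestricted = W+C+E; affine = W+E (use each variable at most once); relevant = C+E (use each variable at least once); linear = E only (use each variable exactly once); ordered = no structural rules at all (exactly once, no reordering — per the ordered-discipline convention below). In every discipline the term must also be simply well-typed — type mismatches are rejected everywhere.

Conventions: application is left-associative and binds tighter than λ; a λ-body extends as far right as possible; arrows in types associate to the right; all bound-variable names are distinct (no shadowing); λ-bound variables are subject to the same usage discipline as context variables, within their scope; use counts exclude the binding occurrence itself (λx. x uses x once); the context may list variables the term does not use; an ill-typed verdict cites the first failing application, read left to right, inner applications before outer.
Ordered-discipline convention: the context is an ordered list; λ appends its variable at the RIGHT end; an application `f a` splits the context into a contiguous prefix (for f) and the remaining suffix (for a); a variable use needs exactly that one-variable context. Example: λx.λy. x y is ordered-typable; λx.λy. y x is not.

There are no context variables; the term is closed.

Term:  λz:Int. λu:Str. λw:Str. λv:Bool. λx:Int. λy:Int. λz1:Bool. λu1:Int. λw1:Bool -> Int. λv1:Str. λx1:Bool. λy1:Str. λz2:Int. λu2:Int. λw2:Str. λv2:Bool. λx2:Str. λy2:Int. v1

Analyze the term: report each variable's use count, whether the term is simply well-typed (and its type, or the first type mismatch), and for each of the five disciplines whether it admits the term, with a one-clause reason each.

use counts: z (λ-bound) ×0, u (λ-bound) ×0, w (λ-bound) ×0, v (λ-bound) ×0, x (λ-bound) ×0, y (λ-bound) ×0, z1 (λ-bound) ×0, u1 (λ-bound) ×0, w1 (λ-bound) ×0, v1 (λ-bound) ×1, x1 (λ-bound) ×0, y1 (λ-bound) ×0, z2 (λ-bound) ×0, u2 (λ-bound) ×0, w2 (λ-bound) ×0, v2 (λ-bound) ×0, x2 (λ-bound) ×0, y2 (λ-bound) ×0
left-to-right use order: v1
typing: ✓ — Int -> Str -> Str -> Bool -> Int -> Int -> Bool -> Int -> (Bool -> Int) -> Str -> Bool -> Str -> Int -> Int -> Str -> Bool -> Str -> Int -> Str
ordered ✗ (z, u, w, v, x, y, z1, u1, w1, x1, y1, z2, u2, w2, v2, x2, y2 left unused)
linear ✗ (z, u, w, v, x, y, z1, u1, w1, x1, y1, z2, u2, w2, v2, x2, y2 left unused)
affine ✓ (none of z, u, w, v, x, y, z1, u1, w1, v1, x1, y1, z2, u2, w2, v2, x2, y2 used more than once)
relevant ✗ (z, u, w, v, x, y, z1, u1, w1, x1, y1, z2, u2, w2, v2, x2, y2 left unused)
unrestricted ✓ (well-typed at Int -> Str -> Str -> Bool -> Int -> Int -> Bool -> Int -> (Bool -> Int) -> Str -> Bool -> Str -> Int -> Int -> Str -> Bool -> Str -> Int -> Str; no restrictions here)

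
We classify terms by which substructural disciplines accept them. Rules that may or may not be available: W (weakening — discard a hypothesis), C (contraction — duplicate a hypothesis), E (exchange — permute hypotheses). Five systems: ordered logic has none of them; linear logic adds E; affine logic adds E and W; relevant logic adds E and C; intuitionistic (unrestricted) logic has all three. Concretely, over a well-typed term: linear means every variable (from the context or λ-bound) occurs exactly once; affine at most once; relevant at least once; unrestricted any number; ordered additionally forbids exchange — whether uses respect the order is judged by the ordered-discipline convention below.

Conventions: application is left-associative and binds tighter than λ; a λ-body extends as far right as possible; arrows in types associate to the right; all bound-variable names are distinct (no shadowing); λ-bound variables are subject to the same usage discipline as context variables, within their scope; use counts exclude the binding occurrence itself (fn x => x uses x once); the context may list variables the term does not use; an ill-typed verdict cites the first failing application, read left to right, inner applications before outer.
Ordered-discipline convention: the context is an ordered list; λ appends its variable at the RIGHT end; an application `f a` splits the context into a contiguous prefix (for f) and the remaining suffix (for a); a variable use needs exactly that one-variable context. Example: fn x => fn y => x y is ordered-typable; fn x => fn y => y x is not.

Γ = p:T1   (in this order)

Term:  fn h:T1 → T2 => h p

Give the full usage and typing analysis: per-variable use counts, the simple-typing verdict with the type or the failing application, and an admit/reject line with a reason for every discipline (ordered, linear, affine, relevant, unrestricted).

usage: p ×1, h [bound] ×1
order of uses: h, p
typing: ✓ — (T1 → T2) → T2
ordered: ✗ — use order h, p needs exchange
linear: ✓ — exactly-once usage across p, h
affine: ✓ — p, h: no repeats, contraction unneeded
relevant: ✓ — p, h: all used, weakening unneeded
unrestricted: ✓ — simply typable at (T1 → T2) → T2; W, C, E all held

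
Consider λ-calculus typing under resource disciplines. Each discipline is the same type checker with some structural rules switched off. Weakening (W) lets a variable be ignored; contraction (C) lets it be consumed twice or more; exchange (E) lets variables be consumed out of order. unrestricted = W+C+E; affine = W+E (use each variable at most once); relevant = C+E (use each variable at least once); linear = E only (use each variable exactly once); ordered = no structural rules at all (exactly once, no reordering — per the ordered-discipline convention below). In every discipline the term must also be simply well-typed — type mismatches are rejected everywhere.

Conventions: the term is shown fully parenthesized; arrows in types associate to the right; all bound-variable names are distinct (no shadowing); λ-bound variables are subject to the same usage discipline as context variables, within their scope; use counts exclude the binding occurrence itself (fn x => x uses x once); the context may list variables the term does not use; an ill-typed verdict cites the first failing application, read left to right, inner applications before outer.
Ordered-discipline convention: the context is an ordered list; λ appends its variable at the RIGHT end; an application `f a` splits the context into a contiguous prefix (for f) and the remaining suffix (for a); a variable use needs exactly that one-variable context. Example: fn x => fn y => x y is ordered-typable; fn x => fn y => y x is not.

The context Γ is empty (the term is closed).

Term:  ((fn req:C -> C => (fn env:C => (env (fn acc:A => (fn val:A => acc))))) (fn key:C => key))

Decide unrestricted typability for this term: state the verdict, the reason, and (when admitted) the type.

no — not simply typable
use counts: req [bound]=0, env [bound]=1, acc [bound]=1, val [bound]=0, key [bound]=1
uses in reading order: env, acc, key
typing: ill-typed: applying a non-function (C)
per-discipline verdicts: ordered ✗ | linear ✗ | affine ✗ | relevant ✗ | unrestricted ✗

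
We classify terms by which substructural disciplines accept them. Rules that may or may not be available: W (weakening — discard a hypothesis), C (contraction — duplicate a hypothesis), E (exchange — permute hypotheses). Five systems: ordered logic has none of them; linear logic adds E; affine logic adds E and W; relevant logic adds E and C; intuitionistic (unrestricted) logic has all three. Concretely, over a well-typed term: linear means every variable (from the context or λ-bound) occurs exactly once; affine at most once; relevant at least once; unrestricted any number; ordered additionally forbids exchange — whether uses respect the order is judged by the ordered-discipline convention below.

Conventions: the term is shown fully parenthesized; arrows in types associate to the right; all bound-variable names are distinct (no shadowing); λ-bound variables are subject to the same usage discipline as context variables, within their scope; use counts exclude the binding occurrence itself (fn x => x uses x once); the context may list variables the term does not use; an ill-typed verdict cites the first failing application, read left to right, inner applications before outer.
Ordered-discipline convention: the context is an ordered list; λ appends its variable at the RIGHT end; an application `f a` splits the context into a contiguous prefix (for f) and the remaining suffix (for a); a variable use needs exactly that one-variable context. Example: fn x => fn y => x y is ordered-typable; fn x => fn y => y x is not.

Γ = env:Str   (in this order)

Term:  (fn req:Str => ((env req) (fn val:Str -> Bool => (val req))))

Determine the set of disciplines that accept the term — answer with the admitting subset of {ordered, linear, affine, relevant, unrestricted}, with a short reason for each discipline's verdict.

admitted by: none
variable uses: env: 1×, req (bound): 2×, val (bound): 1×
order of uses: env, req, val, req
typing: ill-typed: applying a non-function (Str)
ordered ✗ (a type mismatch blocks all five)
linear ✗ (the type mismatch rejects it)
affine ✗ (not simply typable)
relevant ✗ (fails simple typing)
unrestricted ✗ (a type mismatch blocks all five)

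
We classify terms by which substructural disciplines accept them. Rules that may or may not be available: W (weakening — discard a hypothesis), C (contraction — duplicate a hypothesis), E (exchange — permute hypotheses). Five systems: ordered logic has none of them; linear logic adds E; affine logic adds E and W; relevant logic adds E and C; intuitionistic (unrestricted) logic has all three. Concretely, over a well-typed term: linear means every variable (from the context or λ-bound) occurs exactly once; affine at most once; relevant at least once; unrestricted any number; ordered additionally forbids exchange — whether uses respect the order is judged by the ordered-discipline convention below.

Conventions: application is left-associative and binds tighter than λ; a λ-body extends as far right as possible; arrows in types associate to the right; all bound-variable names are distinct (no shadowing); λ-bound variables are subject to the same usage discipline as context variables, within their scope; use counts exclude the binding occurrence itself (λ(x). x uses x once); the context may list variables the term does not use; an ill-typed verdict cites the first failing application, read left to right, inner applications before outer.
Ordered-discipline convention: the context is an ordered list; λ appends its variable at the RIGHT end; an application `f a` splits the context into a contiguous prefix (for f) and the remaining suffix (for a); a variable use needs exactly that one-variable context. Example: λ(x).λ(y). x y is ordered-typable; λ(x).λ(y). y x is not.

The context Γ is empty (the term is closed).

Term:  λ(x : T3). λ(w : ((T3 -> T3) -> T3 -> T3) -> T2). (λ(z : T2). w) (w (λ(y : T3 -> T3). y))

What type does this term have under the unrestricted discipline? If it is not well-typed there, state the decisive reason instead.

term : T3 -> (((T3 -> T3) -> T3 -> T3) -> T2) -> ((T3 -> T3) -> T3 -> T3) -> T2
use counts: x (bound): 0, w (bound): 2, z (bound): 0, y (bound): 1
left-to-right use order: w, w, y
typing: the term checks, with type T3 -> (((T3 -> T3) -> T3 -> T3) -> T2) -> ((T3 -> T3) -> T3 -> T3) -> T2
all disciplines: ordered ✗ · linear ✗ · affine ✗ · relevant ✗ · unrestricted ✓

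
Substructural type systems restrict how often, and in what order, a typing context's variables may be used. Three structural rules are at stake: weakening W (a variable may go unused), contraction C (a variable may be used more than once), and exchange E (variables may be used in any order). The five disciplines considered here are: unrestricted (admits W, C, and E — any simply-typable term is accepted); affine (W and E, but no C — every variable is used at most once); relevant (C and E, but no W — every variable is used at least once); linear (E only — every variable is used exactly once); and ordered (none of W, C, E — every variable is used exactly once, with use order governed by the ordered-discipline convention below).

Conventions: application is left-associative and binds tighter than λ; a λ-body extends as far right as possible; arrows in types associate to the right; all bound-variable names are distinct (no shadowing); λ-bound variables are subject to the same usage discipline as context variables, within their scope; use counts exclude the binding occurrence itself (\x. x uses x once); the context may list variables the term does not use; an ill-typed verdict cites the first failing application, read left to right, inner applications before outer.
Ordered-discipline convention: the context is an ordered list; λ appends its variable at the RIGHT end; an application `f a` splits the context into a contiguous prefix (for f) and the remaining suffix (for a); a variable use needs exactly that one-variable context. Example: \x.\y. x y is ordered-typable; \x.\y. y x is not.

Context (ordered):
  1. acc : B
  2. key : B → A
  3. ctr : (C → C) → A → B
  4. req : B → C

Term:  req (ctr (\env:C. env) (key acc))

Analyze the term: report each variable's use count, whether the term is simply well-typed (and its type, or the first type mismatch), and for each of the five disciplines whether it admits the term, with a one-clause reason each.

variable uses: acc: 1, key: 1, ctr: 1, req: 1, env (bound): 1
order of uses: req, ctr, env, key, acc
typing: ✓ — C
ordered ✗ (needs exchange: uses follow req, ctr, env, key, acc)
linear ✓ (exactly-once usage across acc, key, ctr, req, env)
affine ✓ (none of acc, key, ctr, req, env used more than once)
relevant ✓ (none of acc, key, ctr, req, env goes unused)
unrestricted ✓ (well-typed at C; no restrictions here)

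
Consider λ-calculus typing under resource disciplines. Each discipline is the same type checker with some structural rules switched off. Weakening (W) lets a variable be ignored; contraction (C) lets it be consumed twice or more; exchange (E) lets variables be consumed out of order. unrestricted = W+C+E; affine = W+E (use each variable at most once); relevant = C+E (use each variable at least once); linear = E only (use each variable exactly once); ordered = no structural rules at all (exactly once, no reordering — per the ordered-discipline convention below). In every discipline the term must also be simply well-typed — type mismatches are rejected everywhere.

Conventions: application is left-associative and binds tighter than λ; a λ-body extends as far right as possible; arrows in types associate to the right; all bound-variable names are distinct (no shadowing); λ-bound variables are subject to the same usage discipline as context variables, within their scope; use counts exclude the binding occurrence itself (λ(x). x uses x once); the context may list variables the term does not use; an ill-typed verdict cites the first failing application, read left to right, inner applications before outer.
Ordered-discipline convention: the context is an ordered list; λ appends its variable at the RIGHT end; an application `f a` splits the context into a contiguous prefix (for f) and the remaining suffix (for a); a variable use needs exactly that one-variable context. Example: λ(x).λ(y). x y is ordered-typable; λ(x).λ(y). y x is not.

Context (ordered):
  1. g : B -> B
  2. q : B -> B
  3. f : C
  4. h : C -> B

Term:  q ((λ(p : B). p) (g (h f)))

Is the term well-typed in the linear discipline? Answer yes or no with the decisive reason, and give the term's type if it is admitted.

yes — each of g, q, f, h, p used exactly once; term : B
variable uses: g: 1; q: 1; f: 1; h: 1; p (bound): 1
left-to-right use order: q, p, g, h, f
typing: well-typed at B
per-discipline verdicts: ordered ✗; linear ✓; affine ✓; relevant ✓; unrestricted ✓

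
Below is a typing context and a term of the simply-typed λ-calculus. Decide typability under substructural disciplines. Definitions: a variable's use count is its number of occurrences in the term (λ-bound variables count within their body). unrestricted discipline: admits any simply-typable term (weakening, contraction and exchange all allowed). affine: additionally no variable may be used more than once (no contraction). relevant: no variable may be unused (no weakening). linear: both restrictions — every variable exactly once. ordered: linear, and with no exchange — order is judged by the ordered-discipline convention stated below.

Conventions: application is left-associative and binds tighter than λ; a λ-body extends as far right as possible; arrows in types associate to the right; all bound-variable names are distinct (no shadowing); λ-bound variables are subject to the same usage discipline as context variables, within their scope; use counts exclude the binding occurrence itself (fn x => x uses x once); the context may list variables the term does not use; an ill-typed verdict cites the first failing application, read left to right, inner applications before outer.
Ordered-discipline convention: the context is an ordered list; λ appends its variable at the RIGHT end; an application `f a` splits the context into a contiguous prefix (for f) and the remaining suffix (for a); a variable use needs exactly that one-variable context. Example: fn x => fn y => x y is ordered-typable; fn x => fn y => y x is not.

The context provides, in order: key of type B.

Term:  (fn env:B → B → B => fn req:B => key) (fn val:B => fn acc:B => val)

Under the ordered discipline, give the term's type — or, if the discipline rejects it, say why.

not well-typed under ordered — needs weakening: env, req, acc unused
usage: key ×1, env (λ-bound) ×0, req (λ-bound) ×0, val (λ-bound) ×1, acc (λ-bound) ×0
order of uses: key, val
typing: ✓ — B → B
summary: ordered ✗, linear ✗, affine ✓, relevant ✗, unrestricted ✓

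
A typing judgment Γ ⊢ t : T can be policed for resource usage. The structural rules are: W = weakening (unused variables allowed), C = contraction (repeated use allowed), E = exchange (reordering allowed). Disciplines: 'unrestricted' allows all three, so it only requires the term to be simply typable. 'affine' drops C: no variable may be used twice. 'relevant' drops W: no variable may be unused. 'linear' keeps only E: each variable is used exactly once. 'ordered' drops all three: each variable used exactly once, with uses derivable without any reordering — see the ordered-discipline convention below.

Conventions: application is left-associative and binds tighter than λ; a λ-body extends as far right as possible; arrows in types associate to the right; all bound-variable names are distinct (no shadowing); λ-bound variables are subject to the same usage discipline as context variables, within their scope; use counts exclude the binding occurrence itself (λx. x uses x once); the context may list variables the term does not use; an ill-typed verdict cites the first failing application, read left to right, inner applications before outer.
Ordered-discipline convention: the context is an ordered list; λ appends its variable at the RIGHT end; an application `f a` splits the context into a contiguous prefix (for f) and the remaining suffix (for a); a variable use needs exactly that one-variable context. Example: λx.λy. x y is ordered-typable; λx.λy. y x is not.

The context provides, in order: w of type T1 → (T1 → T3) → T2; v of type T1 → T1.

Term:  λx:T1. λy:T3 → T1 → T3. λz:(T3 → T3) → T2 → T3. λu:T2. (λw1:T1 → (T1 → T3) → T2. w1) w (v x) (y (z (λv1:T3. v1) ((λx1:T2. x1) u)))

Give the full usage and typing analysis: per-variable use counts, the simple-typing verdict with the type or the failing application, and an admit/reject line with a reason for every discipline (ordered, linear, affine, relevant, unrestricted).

use counts: w: 1; v: 1; x [bound]: 1; y [bound]: 1; z [bound]: 1; u [bound]: 1; w1 [bound]: 1; v1 [bound]: 1; x1 [bound]: 1
order of uses: w1, w, v, x, y, z, v1, x1, u
typing: ✓ — T1 → (T3 → T1 → T3) → ((T3 → T3) → T2 → T3) → T2 → T2
ordered: ✓ — one use each (w, v, x, y, z, u, w1, v1, x1); ordered split holds
linear: ✓ — single use per variable (w, v, x, y, z, u, w1, v1, x1)
affine: ✓ — w, v, x, y, z, u, w1, v1, x1: no repeats, contraction unneeded
relevant: ✓ — at least one use each (w, v, x, y, z, u, w1, v1, x1)
unrestricted: ✓ — type-checks (T1 → (T3 → T1 → T3) → ((T3 → T3) → T2 → T3) → T2 → T2) and nothing is barred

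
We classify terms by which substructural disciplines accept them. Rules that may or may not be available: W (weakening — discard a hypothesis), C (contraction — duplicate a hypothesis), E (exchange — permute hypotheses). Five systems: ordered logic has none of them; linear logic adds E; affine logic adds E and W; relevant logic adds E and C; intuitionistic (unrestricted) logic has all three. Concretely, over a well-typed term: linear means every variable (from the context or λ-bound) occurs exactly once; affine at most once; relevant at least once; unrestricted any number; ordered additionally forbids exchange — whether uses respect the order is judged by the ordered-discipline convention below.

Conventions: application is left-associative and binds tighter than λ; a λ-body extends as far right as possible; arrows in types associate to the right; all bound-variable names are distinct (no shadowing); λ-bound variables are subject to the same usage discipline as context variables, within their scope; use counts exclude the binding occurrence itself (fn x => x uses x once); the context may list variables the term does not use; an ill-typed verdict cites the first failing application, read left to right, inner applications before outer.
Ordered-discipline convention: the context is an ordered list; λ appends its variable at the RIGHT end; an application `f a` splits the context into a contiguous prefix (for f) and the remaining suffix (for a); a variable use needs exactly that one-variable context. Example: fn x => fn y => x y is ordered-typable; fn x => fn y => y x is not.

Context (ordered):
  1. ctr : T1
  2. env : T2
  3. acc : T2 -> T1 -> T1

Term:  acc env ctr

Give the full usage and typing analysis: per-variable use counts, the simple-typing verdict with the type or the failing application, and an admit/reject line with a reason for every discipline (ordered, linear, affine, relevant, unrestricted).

usage: ctr: 1×, env: 1×, acc: 1×
left-to-right use order: acc, env, ctr
typing: well-typed at T1
ordered: ✗, use order acc, env, ctr needs exchange
linear: ✓, single use per variable (ctr, env, acc)
affine: ✓, ctr, env, acc: no repeats, contraction unneeded
relevant: ✓, none of ctr, env, acc goes unused
unrestricted: ✓, type-checks (T1) and nothing is barred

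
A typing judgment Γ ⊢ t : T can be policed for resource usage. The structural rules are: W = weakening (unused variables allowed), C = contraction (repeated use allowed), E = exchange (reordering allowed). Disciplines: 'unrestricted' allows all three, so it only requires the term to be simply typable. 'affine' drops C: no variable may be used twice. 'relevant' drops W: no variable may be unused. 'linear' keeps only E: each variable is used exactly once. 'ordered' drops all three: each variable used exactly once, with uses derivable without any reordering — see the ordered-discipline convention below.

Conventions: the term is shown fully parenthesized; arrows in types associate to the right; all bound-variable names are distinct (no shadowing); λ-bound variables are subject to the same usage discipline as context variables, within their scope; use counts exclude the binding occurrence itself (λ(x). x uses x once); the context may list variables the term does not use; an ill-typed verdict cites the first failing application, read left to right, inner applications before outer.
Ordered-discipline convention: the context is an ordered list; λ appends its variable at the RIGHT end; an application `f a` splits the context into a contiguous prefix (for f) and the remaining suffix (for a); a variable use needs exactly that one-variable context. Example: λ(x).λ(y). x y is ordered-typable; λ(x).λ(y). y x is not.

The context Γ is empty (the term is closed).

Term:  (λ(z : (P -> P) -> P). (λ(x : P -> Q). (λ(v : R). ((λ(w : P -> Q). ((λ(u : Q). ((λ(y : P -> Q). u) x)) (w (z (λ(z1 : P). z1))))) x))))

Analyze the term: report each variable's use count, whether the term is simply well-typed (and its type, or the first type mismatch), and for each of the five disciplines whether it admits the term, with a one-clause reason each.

counts: z (bound): 1, x (bound): 2, v (bound): 0, w (bound): 1, u (bound): 1, y (bound): 0, z1 (bound): 1
uses in reading order: u, x, w, z, z1, x
typing: the term checks, with type ((P -> P) -> P) -> (P -> Q) -> R -> Q
ordered ✗ (uses contraction: x ×2; v, y left unused)
linear ✗ (uses contraction: x ×2; v, y left unused)
affine ✗ (uses contraction: x ×2)
relevant ✗ (v, y left unused)
unrestricted ✓ (well-typed at ((P -> P) -> P) -> (P -> Q) -> R -> Q; no restrictions here)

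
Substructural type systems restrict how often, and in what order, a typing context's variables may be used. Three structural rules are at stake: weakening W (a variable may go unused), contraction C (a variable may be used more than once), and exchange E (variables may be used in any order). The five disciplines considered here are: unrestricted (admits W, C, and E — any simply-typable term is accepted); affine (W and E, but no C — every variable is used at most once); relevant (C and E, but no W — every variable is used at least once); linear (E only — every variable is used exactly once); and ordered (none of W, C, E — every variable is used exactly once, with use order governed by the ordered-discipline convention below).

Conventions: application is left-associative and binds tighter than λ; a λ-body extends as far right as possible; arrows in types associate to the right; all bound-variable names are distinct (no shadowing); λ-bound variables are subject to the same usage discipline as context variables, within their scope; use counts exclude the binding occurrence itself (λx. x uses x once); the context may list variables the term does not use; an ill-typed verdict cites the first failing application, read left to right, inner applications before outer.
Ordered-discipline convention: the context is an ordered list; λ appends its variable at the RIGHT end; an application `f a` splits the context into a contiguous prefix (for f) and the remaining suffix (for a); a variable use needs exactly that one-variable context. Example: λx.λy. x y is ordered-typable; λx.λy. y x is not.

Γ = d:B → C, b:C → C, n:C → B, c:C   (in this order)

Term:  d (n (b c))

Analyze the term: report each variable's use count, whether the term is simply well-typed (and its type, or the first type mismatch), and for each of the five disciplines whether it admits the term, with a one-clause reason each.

counts: d: 1×; b: 1×; n: 1×; c: 1×
use order (left to right): d, n, b, c
typing: well-typed — term : C
ordered: ✗ — needs exchange: uses follow d, n, b, c
linear: ✓ — single use per variable (d, b, n, c)
affine: ✓ — no duplicate uses among d, b, n, c
relevant: ✓ — at least one use each (d, b, n, c)
unrestricted: ✓ — well-typed at C; no restrictions here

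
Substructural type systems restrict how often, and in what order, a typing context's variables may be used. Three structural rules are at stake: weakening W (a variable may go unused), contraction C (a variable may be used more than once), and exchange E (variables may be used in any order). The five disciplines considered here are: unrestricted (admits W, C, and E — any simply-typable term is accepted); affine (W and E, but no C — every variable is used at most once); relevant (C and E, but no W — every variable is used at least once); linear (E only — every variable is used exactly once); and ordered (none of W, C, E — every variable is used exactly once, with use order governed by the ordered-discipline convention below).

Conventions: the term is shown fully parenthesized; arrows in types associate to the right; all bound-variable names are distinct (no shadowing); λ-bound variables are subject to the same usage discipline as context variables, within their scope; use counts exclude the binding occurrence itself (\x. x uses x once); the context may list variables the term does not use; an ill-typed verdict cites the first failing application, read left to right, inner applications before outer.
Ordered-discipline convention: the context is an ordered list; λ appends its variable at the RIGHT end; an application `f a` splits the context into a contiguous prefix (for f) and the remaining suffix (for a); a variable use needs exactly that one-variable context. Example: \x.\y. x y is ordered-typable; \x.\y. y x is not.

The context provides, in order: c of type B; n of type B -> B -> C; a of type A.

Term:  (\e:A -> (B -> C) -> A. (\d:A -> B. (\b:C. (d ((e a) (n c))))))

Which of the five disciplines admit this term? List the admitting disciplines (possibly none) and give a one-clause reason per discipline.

admitting disciplines: affine, unrestricted
variable uses: c=1; n=1; a=1; e (λ-bound)=1; d (λ-bound)=1; b (λ-bound)=0
left-to-right use order: d, e, a, n, c
typing: ✓ — (A -> (B -> C) -> A) -> (A -> B) -> C -> B
ordered: ✗ — b never used (weakening)
linear: ✗ — b never used (weakening)
affine: ✓ — c, n, a, e, d, b: no repeats, contraction unneeded
relevant: ✗ — b never used (weakening)
unrestricted: ✓ — typability at (A -> (B -> C) -> A) -> (A -> B) -> C -> B is all that's needed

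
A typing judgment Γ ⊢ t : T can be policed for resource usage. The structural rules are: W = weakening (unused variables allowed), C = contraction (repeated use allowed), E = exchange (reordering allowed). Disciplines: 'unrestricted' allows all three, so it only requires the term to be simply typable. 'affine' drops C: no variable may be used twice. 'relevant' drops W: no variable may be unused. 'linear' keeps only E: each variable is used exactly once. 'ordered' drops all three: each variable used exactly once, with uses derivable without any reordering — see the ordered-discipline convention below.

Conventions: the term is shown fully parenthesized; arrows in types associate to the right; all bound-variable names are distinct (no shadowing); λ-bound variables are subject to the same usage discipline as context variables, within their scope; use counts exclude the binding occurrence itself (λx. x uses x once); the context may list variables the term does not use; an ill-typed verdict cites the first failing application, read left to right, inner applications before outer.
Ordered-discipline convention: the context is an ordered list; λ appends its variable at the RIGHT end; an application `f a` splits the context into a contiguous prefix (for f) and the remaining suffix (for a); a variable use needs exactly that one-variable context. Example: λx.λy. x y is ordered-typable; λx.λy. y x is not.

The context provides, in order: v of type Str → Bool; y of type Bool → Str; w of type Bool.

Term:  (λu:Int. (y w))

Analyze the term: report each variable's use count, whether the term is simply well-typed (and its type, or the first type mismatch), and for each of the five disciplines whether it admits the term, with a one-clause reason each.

counts: v: 0; y: 1; w: 1; u [bound]: 0
use order (left to right): y, w
typing: ✓ — Int → Str
ordered: ✗ — v, u left unused
linear: ✗ — v, u left unused
affine: ✓ — at most one use each (v, y, w, u)
relevant: ✗ — v, u left unused
unrestricted: ✓ — simply typable at Int → Str; W, C, E all held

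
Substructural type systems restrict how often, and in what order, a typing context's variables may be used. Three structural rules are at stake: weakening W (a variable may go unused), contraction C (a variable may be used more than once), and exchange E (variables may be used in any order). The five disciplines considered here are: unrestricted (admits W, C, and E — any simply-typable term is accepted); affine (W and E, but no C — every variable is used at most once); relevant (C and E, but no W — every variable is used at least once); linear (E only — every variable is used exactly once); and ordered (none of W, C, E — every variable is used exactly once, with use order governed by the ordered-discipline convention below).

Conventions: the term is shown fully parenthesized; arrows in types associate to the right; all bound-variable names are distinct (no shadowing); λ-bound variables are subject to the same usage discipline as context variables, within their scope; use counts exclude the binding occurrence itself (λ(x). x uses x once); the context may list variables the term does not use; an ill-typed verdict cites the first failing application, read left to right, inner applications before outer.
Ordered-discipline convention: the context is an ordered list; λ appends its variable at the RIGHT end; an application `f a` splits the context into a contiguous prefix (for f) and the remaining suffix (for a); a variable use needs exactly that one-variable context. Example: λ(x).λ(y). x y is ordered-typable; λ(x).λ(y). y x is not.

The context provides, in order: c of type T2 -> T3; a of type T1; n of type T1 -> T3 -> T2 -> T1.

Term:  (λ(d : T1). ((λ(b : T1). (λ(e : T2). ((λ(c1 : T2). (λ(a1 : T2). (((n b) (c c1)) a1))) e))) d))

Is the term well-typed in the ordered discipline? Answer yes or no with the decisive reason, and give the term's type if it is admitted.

no — a never used (weakening)
counts: c: 1×, a: 0×, n: 1×, d (λ-bound): 1×, b (λ-bound): 1×, e (λ-bound): 1×, c1 (λ-bound): 1×, a1 (λ-bound): 1×
order of uses: n, b, c, c1, a1, e, d
typing: the term checks, with type T1 -> T2 -> T2 -> T1
per-discipline verdicts: ordered ✗; linear ✗; affine ✓; relevant ✗; unrestricted ✓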